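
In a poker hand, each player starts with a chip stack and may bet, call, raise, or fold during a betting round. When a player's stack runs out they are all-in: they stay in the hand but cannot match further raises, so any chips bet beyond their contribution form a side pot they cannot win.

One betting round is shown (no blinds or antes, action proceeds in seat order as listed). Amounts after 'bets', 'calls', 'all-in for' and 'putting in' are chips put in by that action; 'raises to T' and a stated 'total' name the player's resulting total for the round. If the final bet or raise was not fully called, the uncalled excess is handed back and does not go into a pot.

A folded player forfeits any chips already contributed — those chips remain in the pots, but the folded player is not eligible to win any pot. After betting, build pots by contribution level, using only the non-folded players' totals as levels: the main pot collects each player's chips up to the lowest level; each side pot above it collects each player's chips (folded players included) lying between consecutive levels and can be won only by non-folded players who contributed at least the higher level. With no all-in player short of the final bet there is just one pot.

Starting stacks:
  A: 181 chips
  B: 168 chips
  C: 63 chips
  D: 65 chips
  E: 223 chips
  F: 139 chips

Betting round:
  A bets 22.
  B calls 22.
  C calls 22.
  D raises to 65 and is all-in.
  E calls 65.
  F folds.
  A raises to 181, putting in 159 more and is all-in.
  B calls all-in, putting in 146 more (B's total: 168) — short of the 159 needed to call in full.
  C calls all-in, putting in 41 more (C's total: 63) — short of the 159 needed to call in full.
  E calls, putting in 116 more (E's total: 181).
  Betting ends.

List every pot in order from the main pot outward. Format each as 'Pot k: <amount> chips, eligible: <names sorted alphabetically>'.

Contributions: A=181, B=168, C=63, D=65, E=181
Folded: F
Pot levels (distinct totals of non-folded players): 63, 65, 168, 181
Layer 1-63: 63 each from A, B, C, D, E = 63*5 = 315 chips; eligible A, B, C, D, E
Layer 64-65: 2 each from A, B, D, E = 2*4 = 8 chips; eligible A, B, D, E
Layer 66-168: 103 each from A, B, E = 103*3 = 309 chips; eligible A, B, E
Layer 169-181: 13 each from A, E = 13*2 = 26 chips; eligible A, E

Pot 1: 315 chips, eligible: A, B, C, D, E
Pot 2: 8 chips, eligible: A, B, D, E
Pot 3: 309 chips, eligible: A, B, E
Pot 4: 26 chips, eligible: A, E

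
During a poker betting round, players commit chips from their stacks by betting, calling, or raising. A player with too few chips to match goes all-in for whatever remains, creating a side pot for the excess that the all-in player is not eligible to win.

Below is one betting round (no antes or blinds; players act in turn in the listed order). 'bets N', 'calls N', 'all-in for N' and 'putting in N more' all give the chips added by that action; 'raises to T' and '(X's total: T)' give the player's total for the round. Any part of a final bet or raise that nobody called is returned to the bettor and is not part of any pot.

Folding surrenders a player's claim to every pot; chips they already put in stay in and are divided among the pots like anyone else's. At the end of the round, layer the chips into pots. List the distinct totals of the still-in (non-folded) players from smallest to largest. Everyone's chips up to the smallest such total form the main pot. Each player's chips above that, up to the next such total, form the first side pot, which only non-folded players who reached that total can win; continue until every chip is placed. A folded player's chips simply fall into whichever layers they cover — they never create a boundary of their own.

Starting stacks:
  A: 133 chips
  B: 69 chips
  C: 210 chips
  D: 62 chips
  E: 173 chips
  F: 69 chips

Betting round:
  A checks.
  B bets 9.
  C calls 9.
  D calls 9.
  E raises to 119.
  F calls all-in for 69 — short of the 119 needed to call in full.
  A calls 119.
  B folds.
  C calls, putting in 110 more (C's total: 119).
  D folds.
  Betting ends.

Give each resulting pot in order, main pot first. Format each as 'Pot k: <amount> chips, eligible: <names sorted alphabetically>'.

Pot 1: 294 chips, eligible: A, C, E, F
Pot 2: 150 chips, eligible: A, C, E

Derivation:
Contributions: A=119, B=9, C=119, D=9, E=119, F=69
Folded: B, D
Pot levels (distinct totals of non-folded players): 69, 119
Layer 1-69: A 69 + B 9 + C 69 + D 9 + E 69 + F 69 = 294 chips; eligible A, C, E, F
Layer 70-119: 50 each from A, C, E = 50*3 = 150 chips; eligible A, C, E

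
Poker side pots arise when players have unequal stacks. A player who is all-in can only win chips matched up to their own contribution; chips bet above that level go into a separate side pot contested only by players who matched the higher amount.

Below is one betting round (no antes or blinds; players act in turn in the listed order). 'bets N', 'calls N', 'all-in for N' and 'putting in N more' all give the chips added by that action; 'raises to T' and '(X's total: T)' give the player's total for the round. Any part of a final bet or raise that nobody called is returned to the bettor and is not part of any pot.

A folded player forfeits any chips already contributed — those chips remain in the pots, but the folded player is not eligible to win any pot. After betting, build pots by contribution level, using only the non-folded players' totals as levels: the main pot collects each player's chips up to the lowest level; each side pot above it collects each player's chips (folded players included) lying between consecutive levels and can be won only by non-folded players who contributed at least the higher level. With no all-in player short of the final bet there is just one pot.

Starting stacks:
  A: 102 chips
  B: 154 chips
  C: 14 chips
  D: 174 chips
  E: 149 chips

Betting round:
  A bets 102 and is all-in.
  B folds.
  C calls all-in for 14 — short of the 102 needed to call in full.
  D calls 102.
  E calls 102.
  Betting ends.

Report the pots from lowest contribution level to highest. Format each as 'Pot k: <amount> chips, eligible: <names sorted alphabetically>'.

Pot 1: 56 chips, eligible: A, C, D, E
Pot 2: 264 chips, eligible: A, D, E

Derivation:
Contributions: A=102, C=14, D=102, E=102
Folded: B
Pot levels (distinct totals of non-folded players): 14, 102
Layer 1-14: 14 each from A, C, D, E = 14*4 = 56 chips; eligible A, C, D, E
Layer 15-102: 88 each from A, D, E = 88*3 = 264 chips; eligible A, D, E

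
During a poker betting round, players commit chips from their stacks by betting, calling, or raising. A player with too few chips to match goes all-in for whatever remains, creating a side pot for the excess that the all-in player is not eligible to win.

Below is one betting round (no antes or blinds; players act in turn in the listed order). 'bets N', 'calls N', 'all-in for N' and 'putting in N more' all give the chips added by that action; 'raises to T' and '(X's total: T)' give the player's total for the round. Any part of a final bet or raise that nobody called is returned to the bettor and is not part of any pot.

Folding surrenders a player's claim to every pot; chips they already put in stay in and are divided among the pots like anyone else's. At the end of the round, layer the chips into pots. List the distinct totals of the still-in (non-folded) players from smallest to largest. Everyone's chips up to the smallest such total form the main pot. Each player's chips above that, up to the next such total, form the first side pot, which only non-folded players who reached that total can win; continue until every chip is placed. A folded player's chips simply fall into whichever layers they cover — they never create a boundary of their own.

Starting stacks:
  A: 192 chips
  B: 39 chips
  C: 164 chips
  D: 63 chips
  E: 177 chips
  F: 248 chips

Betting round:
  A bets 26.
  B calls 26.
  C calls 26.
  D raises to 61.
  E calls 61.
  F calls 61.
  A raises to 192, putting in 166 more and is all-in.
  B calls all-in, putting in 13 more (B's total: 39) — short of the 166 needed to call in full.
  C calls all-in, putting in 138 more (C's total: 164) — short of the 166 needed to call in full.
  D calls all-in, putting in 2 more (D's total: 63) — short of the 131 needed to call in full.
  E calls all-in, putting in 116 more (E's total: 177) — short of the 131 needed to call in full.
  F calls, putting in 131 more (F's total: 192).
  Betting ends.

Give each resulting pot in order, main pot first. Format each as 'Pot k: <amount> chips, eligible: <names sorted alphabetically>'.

Contributions: A=192, B=39, C=164, D=63, E=177, F=192
Pot levels (distinct totals of non-folded players): 39, 63, 164, 177, 192
Layer 1-39: 39 each from A, B, C, D, E, F = 39*6 = 234 chips; eligible A, B, C, D, E, F
Layer 40-63: 24 each from A, C, D, E, F = 24*5 = 120 chips; eligible A, C, D, E, F
Layer 64-164: 101 each from A, C, E, F = 101*4 = 404 chips; eligible A, C, E, F
Layer 165-177: 13 each from A, E, F = 13*3 = 39 chips; eligible A, E, F
Layer 178-192: 15 each from A, F = 15*2 = 30 chips; eligible A, F

Pot 1: 234 chips, eligible: A, B, C, D, E, F
Pot 2: 120 chips, eligible: A, C, D, E, F
Pot 3: 404 chips, eligible: A, C, E, F
Pot 4: 39 chips, eligible: A, E, F
Pot 5: 30 chips, eligible: A, F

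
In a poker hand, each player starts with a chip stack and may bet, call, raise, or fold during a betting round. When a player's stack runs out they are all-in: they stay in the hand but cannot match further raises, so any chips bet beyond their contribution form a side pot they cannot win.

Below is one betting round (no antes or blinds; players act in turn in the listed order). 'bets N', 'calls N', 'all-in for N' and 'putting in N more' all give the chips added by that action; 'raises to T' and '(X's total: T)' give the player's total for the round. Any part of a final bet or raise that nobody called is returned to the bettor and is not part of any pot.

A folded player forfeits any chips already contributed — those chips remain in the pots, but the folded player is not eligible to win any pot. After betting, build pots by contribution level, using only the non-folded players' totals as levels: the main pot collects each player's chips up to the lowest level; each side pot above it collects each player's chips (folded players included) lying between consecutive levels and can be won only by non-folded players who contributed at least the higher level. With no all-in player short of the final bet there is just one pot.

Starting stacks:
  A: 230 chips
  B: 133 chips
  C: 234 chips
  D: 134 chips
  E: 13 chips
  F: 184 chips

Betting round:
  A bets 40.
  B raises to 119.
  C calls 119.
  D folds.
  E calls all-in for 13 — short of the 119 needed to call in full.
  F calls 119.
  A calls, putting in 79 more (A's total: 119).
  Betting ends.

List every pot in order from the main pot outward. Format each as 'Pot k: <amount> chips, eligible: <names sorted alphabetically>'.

Contributions: A=119, B=119, C=119, E=13, F=119
Folded: D
Pot levels (distinct totals of non-folded players): 13, 119
Layer 1-13: 13 each from A, B, C, E, F = 13*5 = 65 chips; eligible A, B, C, E, F
Layer 14-119: 106 each from A, B, C, F = 106*4 = 424 chips; eligible A, B, C, F

Pot 1: 65 chips, eligible: A, B, C, E, F
Pot 2: 424 chips, eligible: A, B, C, F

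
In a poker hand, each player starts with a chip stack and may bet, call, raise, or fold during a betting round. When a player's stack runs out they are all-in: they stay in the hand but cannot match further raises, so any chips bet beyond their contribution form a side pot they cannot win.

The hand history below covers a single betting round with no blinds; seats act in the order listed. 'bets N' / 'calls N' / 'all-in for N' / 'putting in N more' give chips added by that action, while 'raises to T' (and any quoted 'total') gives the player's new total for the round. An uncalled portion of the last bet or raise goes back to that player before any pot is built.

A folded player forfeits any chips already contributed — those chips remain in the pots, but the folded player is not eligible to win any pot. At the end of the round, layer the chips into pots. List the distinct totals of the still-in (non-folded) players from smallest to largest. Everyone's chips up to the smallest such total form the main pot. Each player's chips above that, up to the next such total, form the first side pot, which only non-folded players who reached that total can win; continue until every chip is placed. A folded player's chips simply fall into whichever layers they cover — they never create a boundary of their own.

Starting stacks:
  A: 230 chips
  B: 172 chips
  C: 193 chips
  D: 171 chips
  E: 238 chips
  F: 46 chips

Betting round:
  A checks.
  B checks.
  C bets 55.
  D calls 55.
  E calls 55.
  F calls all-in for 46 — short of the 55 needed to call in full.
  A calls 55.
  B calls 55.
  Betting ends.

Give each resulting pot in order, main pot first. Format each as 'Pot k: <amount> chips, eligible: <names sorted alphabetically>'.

Pot 1: 276 chips, eligible: A, B, C, D, E, F
Pot 2: 45 chips, eligible: A, B, C, D, E

Derivation:
Contributions: A=55, B=55, C=55, D=55, E=55, F=46
Pot levels (distinct totals of non-folded players): 46, 55
Layer 1-46: 46 each from A, B, C, D, E, F = 46*6 = 276 chips; eligible A, B, C, D, E, F
Layer 47-55: 9 each from A, B, C, D, E = 9*5 = 45 chips; eligible A, B, C, D, E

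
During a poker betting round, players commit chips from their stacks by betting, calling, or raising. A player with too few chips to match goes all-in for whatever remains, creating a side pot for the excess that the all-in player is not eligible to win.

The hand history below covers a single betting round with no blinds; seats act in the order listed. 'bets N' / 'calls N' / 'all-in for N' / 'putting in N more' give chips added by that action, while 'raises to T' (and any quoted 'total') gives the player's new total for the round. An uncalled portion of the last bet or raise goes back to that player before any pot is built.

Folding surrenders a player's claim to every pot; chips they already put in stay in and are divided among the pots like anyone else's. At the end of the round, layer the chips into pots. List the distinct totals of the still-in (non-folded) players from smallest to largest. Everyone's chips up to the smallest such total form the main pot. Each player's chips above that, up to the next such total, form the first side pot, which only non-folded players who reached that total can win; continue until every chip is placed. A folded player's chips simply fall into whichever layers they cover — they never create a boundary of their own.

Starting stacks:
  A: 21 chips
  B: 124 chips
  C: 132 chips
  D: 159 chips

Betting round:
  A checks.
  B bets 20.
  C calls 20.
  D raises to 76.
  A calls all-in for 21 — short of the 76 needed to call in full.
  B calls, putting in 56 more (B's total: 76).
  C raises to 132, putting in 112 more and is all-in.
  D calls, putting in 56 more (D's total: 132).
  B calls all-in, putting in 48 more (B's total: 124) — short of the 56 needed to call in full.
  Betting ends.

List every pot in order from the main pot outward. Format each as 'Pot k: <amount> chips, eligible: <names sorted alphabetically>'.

Pot 1: 84 chips, eligible: A, B, C, D
Pot 2: 309 chips, eligible: B, C, D
Pot 3: 16 chips, eligible: C, D

Derivation:
Contributions: A=21, B=124, C=132, D=132
Pot levels (distinct totals of non-folded players): 21, 124, 132
Layer 1-21: 21 each from A, B, C, D = 21*4 = 84 chips; eligible A, B, C, D
Layer 22-124: 103 each from B, C, D = 103*3 = 309 chips; eligible B, C, D
Layer 125-132: 8 each from C, D = 8*2 = 16 chips; eligible C, D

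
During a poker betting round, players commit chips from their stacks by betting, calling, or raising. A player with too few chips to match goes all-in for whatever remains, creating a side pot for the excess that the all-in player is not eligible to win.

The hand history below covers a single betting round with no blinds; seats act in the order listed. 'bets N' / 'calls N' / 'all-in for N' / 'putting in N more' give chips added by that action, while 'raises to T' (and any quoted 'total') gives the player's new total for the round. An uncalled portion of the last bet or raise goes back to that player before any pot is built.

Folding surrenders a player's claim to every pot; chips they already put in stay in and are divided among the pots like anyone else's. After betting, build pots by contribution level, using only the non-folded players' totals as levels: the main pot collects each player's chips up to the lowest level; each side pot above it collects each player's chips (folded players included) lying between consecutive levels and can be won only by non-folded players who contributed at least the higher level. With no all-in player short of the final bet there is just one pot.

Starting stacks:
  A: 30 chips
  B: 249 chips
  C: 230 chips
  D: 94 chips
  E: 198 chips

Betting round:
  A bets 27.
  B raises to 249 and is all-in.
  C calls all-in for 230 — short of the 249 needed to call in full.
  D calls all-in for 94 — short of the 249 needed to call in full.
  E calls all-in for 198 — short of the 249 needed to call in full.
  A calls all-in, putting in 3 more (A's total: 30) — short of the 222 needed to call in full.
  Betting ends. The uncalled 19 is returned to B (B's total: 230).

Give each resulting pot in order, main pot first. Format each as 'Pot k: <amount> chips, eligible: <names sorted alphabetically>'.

Contributions (after 19 returned to B): A=30, B=230, C=230, D=94, E=198
Pot levels (distinct totals of non-folded players): 30, 94, 198, 230
Layer 1-30: 30 each from A, B, C, D, E = 30*5 = 150 chips; eligible A, B, C, D, E
Layer 31-94: 64 each from B, C, D, E = 64*4 = 256 chips; eligible B, C, D, E
Layer 95-198: 104 each from B, C, E = 104*3 = 312 chips; eligible B, C, E
Layer 199-230: 32 each from B, C = 32*2 = 64 chips; eligible B, C

Pot 1: 150 chips, eligible: A, B, C, D, E
Pot 2: 256 chips, eligible: B, C, D, E
Pot 3: 312 chips, eligible: B, C, E
Pot 4: 64 chips, eligible: B, C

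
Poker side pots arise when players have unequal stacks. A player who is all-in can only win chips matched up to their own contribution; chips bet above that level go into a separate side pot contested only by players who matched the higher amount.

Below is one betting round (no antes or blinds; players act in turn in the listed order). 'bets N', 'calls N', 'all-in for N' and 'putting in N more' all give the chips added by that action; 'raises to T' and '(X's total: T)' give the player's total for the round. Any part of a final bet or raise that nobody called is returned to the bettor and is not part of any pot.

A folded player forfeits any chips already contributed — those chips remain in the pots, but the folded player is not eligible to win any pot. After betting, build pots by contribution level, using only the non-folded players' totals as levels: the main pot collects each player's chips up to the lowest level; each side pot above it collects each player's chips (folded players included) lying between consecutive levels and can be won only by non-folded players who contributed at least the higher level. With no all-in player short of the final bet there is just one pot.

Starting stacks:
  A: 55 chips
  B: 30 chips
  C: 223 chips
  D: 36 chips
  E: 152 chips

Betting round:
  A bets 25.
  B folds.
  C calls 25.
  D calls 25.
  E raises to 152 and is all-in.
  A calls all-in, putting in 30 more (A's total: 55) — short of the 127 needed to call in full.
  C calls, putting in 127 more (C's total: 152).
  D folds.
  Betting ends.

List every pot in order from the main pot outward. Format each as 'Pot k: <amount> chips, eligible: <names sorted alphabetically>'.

Contributions: A=55, C=152, D=25, E=152
Folded: B, D
Pot levels (distinct totals of non-folded players): 55, 152
Layer 1-55: A 55 + C 55 + D 25 + E 55 = 190 chips; eligible A, C, E
Layer 56-152: 97 each from C, E = 97*2 = 194 chips; eligible C, E

Pot 1: 190 chips, eligible: A, C, E
Pot 2: 194 chips, eligible: C, E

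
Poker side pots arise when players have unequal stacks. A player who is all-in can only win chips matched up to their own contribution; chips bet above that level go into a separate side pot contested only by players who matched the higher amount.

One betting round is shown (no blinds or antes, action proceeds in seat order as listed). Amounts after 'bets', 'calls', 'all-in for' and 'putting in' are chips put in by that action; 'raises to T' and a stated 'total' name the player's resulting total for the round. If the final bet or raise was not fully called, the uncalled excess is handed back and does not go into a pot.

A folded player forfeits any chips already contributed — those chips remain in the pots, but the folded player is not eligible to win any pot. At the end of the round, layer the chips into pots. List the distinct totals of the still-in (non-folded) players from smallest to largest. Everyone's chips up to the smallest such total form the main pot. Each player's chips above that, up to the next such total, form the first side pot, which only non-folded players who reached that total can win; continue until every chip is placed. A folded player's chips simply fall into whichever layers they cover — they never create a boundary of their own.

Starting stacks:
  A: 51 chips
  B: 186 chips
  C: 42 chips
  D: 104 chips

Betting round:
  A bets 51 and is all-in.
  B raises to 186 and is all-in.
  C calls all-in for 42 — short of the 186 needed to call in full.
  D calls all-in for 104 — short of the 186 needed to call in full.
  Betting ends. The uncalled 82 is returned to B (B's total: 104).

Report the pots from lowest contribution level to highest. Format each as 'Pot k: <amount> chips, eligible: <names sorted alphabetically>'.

Pot 1: 168 chips, eligible: A, B, C, D
Pot 2: 27 chips, eligible: A, B, D
Pot 3: 106 chips, eligible: B, D

Derivation:
Contributions (after 82 returned to B): A=51, B=104, C=42, D=104
Pot levels (distinct totals of non-folded players): 42, 51, 104
Layer 1-42: 42 each from A, B, C, D = 42*4 = 168 chips; eligible A, B, C, D
Layer 43-51: 9 each from A, B, D = 9*3 = 27 chips; eligible A, B, D
Layer 52-104: 53 each from B, D = 53*2 = 106 chips; eligible B, D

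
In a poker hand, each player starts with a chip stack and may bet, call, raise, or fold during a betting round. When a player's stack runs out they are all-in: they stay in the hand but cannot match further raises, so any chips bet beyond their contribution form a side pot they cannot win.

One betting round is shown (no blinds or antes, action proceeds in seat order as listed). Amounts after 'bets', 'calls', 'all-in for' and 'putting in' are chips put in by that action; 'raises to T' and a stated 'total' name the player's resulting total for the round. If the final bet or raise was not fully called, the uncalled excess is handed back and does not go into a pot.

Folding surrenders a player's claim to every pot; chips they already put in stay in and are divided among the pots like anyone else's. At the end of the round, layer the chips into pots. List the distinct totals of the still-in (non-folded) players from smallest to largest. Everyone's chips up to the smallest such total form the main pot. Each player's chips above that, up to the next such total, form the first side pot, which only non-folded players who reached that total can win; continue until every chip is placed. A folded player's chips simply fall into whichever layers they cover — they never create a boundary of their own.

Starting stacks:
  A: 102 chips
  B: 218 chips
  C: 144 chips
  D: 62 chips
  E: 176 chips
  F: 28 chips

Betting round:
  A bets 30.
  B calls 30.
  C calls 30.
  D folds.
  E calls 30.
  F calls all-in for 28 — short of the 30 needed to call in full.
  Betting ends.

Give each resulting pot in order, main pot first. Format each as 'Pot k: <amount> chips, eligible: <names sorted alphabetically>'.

Contributions: A=30, B=30, C=30, E=30, F=28
Folded: D
Pot levels (distinct totals of non-folded players): 28, 30
Layer 1-28: 28 each from A, B, C, E, F = 28*5 = 140 chips; eligible A, B, C, E, F
Layer 29-30: 2 each from A, B, C, E = 2*4 = 8 chips; eligible A, B, C, E

Pot 1: 140 chips, eligible: A, B, C, E, F
Pot 2: 8 chips, eligible: A, B, C, E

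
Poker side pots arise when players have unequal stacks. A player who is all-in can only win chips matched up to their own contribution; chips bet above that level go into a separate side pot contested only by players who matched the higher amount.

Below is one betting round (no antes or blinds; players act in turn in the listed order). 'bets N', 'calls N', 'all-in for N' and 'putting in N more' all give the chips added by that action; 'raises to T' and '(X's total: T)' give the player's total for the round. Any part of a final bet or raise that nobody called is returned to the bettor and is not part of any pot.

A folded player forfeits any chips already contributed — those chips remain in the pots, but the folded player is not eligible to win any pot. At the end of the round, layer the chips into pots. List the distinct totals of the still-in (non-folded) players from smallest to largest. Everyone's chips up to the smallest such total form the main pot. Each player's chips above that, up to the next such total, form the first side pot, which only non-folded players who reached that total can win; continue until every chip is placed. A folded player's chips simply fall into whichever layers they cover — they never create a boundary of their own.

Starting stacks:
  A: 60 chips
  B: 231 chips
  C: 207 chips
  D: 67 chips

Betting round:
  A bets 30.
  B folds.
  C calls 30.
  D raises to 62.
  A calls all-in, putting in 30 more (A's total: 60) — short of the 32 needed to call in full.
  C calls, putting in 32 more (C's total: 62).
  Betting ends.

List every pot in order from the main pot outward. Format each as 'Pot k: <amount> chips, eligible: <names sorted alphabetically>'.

Pot 1: 180 chips, eligible: A, C, D
Pot 2: 4 chips, eligible: C, D

Derivation:
Contributions: A=60, C=62, D=62
Folded: B
Pot levels (distinct totals of non-folded players): 60, 62
Layer 1-60: 60 each from A, C, D = 60*3 = 180 chips; eligible A, C, D
Layer 61-62: 2 each from C, D = 2*2 = 4 chips; eligible C, D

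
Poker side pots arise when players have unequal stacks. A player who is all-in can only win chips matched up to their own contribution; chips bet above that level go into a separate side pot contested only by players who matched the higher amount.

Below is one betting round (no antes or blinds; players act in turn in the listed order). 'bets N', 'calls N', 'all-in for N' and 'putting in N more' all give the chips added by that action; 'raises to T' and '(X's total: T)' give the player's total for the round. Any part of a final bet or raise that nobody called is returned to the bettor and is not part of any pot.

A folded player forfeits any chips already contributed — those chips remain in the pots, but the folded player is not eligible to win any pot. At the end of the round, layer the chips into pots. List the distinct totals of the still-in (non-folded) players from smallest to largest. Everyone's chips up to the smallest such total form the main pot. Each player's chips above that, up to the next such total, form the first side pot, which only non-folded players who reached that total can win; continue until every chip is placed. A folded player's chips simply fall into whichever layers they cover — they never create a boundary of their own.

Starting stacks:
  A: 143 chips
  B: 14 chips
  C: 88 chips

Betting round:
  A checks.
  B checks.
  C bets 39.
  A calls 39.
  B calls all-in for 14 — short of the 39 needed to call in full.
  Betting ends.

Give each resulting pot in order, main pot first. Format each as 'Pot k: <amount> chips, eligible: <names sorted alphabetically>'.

Pot 1: 42 chips, eligible: A, B, C
Pot 2: 50 chips, eligible: A, C

Derivation:
Contributions: A=39, B=14, C=39
Pot levels (distinct totals of non-folded players): 14, 39
Layer 1-14: 14 each from A, B, C = 14*3 = 42 chips; eligible A, B, C
Layer 15-39: 25 each from A, C = 25*2 = 50 chips; eligible A, C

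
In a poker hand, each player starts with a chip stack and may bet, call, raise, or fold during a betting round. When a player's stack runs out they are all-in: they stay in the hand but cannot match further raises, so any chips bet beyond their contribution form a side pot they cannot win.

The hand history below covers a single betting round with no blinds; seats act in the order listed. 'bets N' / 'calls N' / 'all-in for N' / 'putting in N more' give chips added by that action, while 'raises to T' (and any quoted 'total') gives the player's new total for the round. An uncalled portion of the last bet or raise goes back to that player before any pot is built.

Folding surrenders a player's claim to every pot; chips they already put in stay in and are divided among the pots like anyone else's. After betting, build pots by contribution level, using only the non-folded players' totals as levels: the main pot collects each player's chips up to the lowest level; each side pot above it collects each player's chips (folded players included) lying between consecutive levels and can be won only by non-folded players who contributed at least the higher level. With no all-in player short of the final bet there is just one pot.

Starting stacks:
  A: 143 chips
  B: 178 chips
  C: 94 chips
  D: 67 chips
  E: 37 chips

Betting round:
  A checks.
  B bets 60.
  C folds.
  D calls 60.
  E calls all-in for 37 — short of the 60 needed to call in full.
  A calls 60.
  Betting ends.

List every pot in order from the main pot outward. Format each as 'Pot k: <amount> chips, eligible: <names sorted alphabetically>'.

Pot 1: 148 chips, eligible: A, B, D, E
Pot 2: 69 chips, eligible: A, B, D

Derivation:
Contributions: A=60, B=60, D=60, E=37
Folded: C
Pot levels (distinct totals of non-folded players): 37, 60
Layer 1-37: 37 each from A, B, D, E = 37*4 = 148 chips; eligible A, B, D, E
Layer 38-60: 23 each from A, B, D = 23*3 = 69 chips; eligible A, B, D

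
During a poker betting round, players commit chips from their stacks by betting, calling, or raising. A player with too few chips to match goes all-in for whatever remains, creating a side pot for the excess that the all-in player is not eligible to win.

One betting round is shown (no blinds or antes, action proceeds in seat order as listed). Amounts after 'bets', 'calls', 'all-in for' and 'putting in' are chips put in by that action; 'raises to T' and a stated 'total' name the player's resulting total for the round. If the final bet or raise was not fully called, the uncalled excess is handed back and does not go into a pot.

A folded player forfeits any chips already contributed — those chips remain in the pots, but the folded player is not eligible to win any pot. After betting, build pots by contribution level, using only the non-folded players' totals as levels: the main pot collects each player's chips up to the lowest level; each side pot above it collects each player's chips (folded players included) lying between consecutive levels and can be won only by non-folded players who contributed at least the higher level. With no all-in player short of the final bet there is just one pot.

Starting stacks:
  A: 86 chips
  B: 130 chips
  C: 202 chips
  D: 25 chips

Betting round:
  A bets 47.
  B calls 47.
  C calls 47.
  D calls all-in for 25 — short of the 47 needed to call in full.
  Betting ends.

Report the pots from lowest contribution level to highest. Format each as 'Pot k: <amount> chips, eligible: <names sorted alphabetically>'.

Contributions: A=47, B=47, C=47, D=25
Pot levels (distinct totals of non-folded players): 25, 47
Layer 1-25: 25 each from A, B, C, D = 25*4 = 100 chips; eligible A, B, C, D
Layer 26-47: 22 each from A, B, C = 22*3 = 66 chips; eligible A, B, C

Pot 1: 100 chips, eligible: A, B, C, D
Pot 2: 66 chips, eligible: A, B, C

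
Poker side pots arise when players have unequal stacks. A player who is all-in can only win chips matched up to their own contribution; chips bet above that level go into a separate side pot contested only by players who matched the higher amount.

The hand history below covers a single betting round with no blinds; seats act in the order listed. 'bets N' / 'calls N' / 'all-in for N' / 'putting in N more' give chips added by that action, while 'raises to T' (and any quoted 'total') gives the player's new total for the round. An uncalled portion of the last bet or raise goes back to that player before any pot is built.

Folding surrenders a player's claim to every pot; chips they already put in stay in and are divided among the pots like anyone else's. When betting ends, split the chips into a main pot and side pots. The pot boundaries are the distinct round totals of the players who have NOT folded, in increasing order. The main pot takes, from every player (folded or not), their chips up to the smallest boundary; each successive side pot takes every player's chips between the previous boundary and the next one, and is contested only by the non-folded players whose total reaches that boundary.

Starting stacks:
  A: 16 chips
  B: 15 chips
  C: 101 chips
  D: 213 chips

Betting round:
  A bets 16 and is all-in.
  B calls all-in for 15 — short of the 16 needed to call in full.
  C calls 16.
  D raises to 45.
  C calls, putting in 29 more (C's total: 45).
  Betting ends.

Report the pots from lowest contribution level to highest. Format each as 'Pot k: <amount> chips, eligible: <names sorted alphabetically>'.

Contributions: A=16, B=15, C=45, D=45
Pot levels (distinct totals of non-folded players): 15, 16, 45
Layer 1-15: 15 each from A, B, C, D = 15*4 = 60 chips; eligible A, B, C, D
Layer 16-16: 1 each from A, C, D = 1*3 = 3 chips; eligible A, C, D
Layer 17-45: 29 each from C, D = 29*2 = 58 chips; eligible C, D

Pot 1: 60 chips, eligible: A, B, C, D
Pot 2: 3 chips, eligible: A, C, D
Pot 3: 58 chips, eligible: C, D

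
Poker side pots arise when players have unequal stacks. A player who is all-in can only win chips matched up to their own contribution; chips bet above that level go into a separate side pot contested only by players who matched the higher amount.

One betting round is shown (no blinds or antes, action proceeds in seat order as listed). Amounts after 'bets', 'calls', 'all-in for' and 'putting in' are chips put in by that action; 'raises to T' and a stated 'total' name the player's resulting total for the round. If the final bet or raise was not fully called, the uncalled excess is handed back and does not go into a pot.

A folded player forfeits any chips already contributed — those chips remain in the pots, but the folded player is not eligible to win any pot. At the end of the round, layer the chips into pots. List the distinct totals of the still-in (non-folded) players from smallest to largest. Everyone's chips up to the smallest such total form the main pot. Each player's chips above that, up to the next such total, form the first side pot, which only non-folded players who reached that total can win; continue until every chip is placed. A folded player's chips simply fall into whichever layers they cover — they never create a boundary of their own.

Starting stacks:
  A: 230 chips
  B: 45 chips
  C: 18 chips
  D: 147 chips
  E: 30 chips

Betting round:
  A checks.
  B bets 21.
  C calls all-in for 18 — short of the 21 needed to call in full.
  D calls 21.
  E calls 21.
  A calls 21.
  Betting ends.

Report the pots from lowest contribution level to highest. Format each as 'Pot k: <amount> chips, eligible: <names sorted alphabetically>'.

Pot 1: 90 chips, eligible: A, B, C, D, E
Pot 2: 12 chips, eligible: A, B, D, E

Derivation:
Contributions: A=21, B=21, C=18, D=21, E=21
Pot levels (distinct totals of non-folded players): 18, 21
Layer 1-18: 18 each from A, B, C, D, E = 18*5 = 90 chips; eligible A, B, C, D, E
Layer 19-21: 3 each from A, B, D, E = 3*4 = 12 chips; eligible A, B, D, E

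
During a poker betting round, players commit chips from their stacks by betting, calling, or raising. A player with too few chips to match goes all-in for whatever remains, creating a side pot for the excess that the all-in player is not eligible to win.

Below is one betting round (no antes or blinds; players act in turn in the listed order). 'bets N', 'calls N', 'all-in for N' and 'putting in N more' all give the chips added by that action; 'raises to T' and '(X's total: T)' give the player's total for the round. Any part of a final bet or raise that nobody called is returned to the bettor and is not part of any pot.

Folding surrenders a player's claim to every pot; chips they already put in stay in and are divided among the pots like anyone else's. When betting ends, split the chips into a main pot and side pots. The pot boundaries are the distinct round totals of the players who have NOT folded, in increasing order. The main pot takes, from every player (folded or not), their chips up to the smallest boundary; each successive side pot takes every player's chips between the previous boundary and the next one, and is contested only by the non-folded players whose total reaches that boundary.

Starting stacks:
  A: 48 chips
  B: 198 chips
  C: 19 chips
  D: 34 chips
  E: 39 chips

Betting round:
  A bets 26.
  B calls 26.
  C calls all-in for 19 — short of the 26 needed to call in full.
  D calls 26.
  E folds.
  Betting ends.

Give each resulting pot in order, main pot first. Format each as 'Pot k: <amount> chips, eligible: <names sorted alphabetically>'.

Pot 1: 76 chips, eligible: A, B, C, D
Pot 2: 21 chips, eligible: A, B, D

Derivation:
Contributions: A=26, B=26, C=19, D=26
Folded: E
Pot levels (distinct totals of non-folded players): 19, 26
Layer 1-19: 19 each from A, B, C, D = 19*4 = 76 chips; eligible A, B, C, D
Layer 20-26: 7 each from A, B, D = 7*3 = 21 chips; eligible A, B, D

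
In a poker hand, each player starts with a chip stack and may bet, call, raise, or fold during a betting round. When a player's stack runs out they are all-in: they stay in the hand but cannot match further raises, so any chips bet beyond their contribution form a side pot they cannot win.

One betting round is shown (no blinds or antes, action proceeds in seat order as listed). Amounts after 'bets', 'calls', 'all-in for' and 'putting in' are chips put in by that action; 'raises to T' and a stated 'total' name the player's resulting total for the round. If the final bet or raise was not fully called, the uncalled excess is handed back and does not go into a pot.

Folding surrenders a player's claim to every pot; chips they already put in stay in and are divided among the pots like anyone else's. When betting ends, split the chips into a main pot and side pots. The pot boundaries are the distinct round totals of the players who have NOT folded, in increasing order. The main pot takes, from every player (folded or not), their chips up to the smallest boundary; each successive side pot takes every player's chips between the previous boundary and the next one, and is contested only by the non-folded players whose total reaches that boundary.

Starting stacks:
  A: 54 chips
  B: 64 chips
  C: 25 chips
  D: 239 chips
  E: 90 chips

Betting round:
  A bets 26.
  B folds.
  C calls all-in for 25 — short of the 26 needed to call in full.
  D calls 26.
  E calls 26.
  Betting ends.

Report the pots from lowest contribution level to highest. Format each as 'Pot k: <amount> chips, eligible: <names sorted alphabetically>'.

Contributions: A=26, C=25, D=26, E=26
Folded: B
Pot levels (distinct totals of non-folded players): 25, 26
Layer 1-25: 25 each from A, C, D, E = 25*4 = 100 chips; eligible A, C, D, E
Layer 26-26: 1 each from A, D, E = 1*3 = 3 chips; eligible A, D, E

Pot 1: 100 chips, eligible: A, C, D, E
Pot 2: 3 chips, eligible: A, D, E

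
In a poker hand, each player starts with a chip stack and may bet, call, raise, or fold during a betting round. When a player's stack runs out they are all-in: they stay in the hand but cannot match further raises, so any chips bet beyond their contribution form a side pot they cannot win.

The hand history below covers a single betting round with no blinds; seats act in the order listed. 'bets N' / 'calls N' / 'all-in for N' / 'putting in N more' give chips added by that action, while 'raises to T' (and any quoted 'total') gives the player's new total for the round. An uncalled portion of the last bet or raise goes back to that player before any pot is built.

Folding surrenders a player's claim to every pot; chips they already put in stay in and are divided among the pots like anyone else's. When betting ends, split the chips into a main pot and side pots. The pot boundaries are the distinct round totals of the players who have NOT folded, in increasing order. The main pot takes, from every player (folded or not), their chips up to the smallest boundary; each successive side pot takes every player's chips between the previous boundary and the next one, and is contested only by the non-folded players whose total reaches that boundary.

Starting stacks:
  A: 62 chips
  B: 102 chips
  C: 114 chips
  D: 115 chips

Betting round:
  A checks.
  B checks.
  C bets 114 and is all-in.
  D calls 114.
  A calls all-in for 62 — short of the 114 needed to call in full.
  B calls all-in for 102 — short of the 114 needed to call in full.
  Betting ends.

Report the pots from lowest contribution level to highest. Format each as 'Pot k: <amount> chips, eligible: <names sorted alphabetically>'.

Pot 1: 248 chips, eligible: A, B, C, D
Pot 2: 120 chips, eligible: B, C, D
Pot 3: 24 chips, eligible: C, D

Derivation:
Contributions: A=62, B=102, C=114, D=114
Pot levels (distinct totals of non-folded players): 62, 102, 114
Layer 1-62: 62 each from A, B, C, D = 62*4 = 248 chips; eligible A, B, C, D
Layer 63-102: 40 each from B, C, D = 40*3 = 120 chips; eligible B, C, D
Layer 103-114: 12 each from C, D = 12*2 = 24 chips; eligible C, D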